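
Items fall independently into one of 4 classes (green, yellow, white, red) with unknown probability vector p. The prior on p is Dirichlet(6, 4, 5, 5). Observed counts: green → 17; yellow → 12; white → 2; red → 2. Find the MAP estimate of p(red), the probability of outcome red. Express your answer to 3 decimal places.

MAP estimate of p(red) = 0.122

The posterior is Dirichlet(αᵢ + nᵢ) = Dirichlet(23, 16, 7, 7).
For a Dirichlet(a₁,…,a_K) with all aᵢ > 1, the mode has j-th component (aⱼ − 1)/(Σaᵢ − K).
Here Σaᵢ = 53 and K = 4, so p(red) = (7 − 1)/(53 − 4) = 6/49 ≈ 0.122.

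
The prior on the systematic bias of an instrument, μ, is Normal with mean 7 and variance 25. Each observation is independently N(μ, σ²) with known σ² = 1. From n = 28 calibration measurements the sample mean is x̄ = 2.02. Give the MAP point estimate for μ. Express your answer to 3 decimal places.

μ̂_MAP = 2.027

n = 28, x̄ = 2.02.
For a Normal prior and Normal likelihood with known variance, the posterior is Normal; its mode equals its mean, the precision-weighted average.
Prior precision 1/σ₀² = 1/25 = 0.04; data precision n/σ² = 28/1 = 28.
μ̂ = (0.04·7 + 28·2.02) / (0.04 + 28) = 56.84/28.04 = 1421/701 ≈ 2.027.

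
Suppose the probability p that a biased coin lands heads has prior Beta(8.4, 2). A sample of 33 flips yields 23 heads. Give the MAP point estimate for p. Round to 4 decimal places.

p̂_MAP = 0.7343

Prior: Beta(8.4, 2).
Data: 23 successes in 33 trials. The binomial likelihood contributes p^23(1−p)^10, so the posterior is Beta(8.4+23, 2+10) = Beta(31.4, 12).
For Beta(a, b) with a, b > 1 the mode is (a−1)/(a+b−2) = 30.4/41.4 ≈ 0.7343.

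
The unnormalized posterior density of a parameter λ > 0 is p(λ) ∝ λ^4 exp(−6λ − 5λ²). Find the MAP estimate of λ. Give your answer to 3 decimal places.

ℓ'(λ) = 4/λ − 6 − 10λ. Setting this to zero and multiplying by λ: 10λ² + 6λ − 4 = 0.
λ = (−6 + √(6² + 4·10·4)) / (2·10) = (−6 + √196) / 20 = (−6 + 14)/20 = 2/5.
ℓ''(λ) = −4/λ² − 10 < 0, confirming a maximum.

λ̂_MAP = 0.400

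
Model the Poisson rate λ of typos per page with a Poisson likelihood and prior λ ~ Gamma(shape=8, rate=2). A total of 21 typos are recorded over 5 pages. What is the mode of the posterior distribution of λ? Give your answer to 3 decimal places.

λ̂_MAP = 4.000

Σxᵢ = 21, n = 5.
Posterior ∝ λ^7e^(−2λ) · λ^21e^(−5λ) = λ^28e^(−7λ), i.e. Gamma(shape=29, rate=7).
The mode of a Gamma(a, b) with a ≥ 1 (shape–rate) is (a−1)/b = 28/7 ≈ 4.000.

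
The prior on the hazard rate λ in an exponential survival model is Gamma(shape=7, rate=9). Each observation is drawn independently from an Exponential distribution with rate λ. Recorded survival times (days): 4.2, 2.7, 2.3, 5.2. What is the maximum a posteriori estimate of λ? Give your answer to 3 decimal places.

λ̂_MAP = 0.427

The Exponential(rate=λ) likelihood is ∝ λ^n e^(−λΣtᵢ). Here n = 4 and Σtᵢ = 4.2 + 2.7 + 2.3 + 5.2 = 14.4.
Posterior ∝ λ^6e^(−9λ) · λ^4e^(−14.4λ) = λ^10e^(−23.4λ), i.e. Gamma(11, 23.4).
Mode = (a−1)/b = 10/23.4 ≈ 0.427.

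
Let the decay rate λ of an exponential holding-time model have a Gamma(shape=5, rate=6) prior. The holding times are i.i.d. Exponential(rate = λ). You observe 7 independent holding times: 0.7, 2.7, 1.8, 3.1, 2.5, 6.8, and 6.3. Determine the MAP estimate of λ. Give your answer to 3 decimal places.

The Exponential(rate=λ) likelihood is ∝ λ^n e^(−λΣtᵢ). Here n = 7 and Σtᵢ = 0.7 + 2.7 + 1.8 + 3.1 + 2.5 + 6.8 + 6.3 = 23.9.
Posterior ∝ λ^4e^(−6λ) · λ^7e^(−23.9λ) = λ^11e^(−29.9λ), i.e. Gamma(12, 29.9).
Mode = (a−1)/b = 11/29.9 ≈ 0.368.

λ̂_MAP = 0.368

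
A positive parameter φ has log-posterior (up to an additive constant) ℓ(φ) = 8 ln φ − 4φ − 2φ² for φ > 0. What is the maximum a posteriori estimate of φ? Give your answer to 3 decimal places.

ℓ'(φ) = 8/φ − 4 − 4φ. Setting this to zero and multiplying by φ: 4φ² + 4φ − 8 = 0.
φ = (−4 + √(4² + 4·4·8)) / (2·4) = (−4 + √144) / 8 = (−4 + 12)/8 = 1.
ℓ''(φ) = −8/φ² − 4 < 0, confirming a maximum.

φ̂_MAP = 1.000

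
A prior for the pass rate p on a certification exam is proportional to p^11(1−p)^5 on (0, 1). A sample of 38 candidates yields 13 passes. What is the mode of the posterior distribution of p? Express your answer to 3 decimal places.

The prior density ∝ p^11(1−p)^5 is the kernel of Beta(12, 6).
Data: 13 successes in 38 trials. The binomial likelihood contributes p^13(1−p)^25, so the posterior is Beta(12+13, 6+25) = Beta(25, 31).
For Beta(a, b) with a, b > 1 the mode is (a−1)/(a+b−2) = 24/54 ≈ 0.444.

p̂_MAP = 0.444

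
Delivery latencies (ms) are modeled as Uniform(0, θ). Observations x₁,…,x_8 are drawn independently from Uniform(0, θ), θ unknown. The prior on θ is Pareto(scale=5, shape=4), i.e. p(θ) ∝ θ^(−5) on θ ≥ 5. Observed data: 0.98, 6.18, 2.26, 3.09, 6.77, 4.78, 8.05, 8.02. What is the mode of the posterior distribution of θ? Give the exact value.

θ̂_MAP = 8.05

The Uniform(0, θ) likelihood is θ^(−n) for θ ≥ max(xᵢ), zero otherwise. Here max(xᵢ) = 8.05.
Posterior ∝ θ^(−5) · θ^(−8) = θ^(−13) on θ ≥ max(5, 8.05) = 8.05.
This density is strictly decreasing in θ, so the posterior mode lies at the lower boundary of the support.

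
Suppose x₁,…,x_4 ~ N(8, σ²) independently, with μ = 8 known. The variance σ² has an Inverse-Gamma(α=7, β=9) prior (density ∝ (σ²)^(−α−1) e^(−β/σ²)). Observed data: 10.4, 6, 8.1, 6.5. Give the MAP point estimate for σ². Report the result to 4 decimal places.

Sum of squared deviations about the known mean: SS = (10.4−8)² + (6−8)² + (8.1−8)² + (6.5−8)² = 12.02.
The Normal likelihood contributes (σ²)^(−n/2) exp(−SS/(2σ²)), so the posterior is Inverse-Gamma(α + n/2, β + SS/2) = Inverse-Gamma(9, 15.01).
The mode of Inverse-Gamma(a, b) is b/(a+1) = 15.01/10 ≈ 1.5010.

σ̂²_MAP = 1.5010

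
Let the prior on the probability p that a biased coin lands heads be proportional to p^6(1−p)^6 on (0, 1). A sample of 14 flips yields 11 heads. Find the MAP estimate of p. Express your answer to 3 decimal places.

The prior density ∝ p^6(1−p)^6 is the kernel of Beta(7, 7).
Data: 11 successes in 14 trials. The binomial likelihood contributes p^11(1−p)^3, so the posterior is Beta(7+11, 7+3) = Beta(18, 10).
For Beta(a, b) with a, b > 1 the mode is (a−1)/(a+b−2) = 17/26 ≈ 0.654.

p̂_MAP = 0.654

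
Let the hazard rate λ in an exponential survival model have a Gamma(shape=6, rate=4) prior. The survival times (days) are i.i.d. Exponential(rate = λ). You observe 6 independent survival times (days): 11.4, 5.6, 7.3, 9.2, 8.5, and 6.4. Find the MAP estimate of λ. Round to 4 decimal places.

λ̂_MAP = 0.2099

The Exponential(rate=λ) likelihood is ∝ λ^n e^(−λΣtᵢ). Here n = 6 and Σtᵢ = 11.4 + 5.6 + 7.3 + 9.2 + 8.5 + 6.4 = 48.4.
Posterior ∝ λ^5e^(−4λ) · λ^6e^(−48.4λ) = λ^11e^(−52.4λ), i.e. Gamma(12, 52.4).
Mode = (a−1)/b = 11/52.4 ≈ 0.2099.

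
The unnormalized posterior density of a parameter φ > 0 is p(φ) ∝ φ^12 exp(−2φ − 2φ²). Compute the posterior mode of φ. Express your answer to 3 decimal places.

φ̂_MAP = 1.500

ℓ'(φ) = 12/φ − 2 − 4φ. Setting this to zero and multiplying by φ: 4φ² + 2φ − 12 = 0.
φ = (−2 + √(2² + 4·4·12)) / (2·4) = (−2 + √196) / 8 = (−2 + 14)/8 = 3/2.
ℓ''(φ) = −12/φ² − 4 < 0, confirming a maximum.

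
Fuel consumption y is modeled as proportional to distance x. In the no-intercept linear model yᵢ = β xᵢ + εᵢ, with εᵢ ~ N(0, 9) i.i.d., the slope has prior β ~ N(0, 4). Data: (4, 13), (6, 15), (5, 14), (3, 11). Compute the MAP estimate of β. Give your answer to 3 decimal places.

log p(β | y) = −Σ(yᵢ − βxᵢ)²/(2·9) − β²/(2·4) + const.
Setting the derivative to zero: Σxᵢ(yᵢ − βxᵢ)/9 − β/4 = 0, so β = Σxᵢyᵢ / (Σxᵢ² + σ²/τ²).
Σxᵢyᵢ = 4·13 + 6·15 + 5·14 + 3·11 = 245; Σxᵢ² = 86; σ²/τ² = 2.25.
β̂_MAP = 245 / (86 + 2.25) = 245/88.25 ≈ 2.776.

β̂_MAP = 2.776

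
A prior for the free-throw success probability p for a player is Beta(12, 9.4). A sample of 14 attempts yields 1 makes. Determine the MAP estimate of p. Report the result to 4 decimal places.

Prior: Beta(12, 9.4).
Data: 1 success in 14 trials. The binomial likelihood contributes p(1−p)^13, so the posterior is Beta(12+1, 9.4+13) = Beta(13, 22.4).
For Beta(a, b) with a, b > 1 the mode is (a−1)/(a+b−2) = 12/33.4 ≈ 0.3593.

p̂_MAP = 0.3593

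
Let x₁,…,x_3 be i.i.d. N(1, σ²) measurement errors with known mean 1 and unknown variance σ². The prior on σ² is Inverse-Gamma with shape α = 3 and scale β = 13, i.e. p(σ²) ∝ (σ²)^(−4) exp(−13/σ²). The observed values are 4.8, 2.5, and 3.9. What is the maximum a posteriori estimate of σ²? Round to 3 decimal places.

Sum of squared deviations about the known mean: SS = (4.8−1)² + (2.5−1)² + (3.9−1)² = 25.1.
The Normal likelihood contributes (σ²)^(−n/2) exp(−SS/(2σ²)), so the posterior is Inverse-Gamma(α + n/2, β + SS/2) = Inverse-Gamma(4.5, 25.55).
The mode of Inverse-Gamma(a, b) is b/(a+1) = 25.55/5.5 ≈ 4.645.

σ̂²_MAP = 4.645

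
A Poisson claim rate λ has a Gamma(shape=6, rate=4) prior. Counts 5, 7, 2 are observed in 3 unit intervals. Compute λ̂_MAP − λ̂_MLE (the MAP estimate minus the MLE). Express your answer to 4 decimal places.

MAP − MLE = -1.9524

Σxᵢ = 14. Posterior is Gamma(20, 7); MAP = (20−1)/7 = 19/7 ≈ 2.71429.
MLE = x̄ = 14/3 ≈ 4.66667.
Difference = 19/7 − 14/3 = -41/21 ≈ -1.9524.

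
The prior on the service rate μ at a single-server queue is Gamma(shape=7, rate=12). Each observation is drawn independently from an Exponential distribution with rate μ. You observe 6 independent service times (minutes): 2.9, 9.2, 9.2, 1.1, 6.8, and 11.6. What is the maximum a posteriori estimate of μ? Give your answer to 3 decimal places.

The Exponential(rate=μ) likelihood is ∝ μ^n e^(−μΣtᵢ). Here n = 6 and Σtᵢ = 2.9 + 9.2 + 9.2 + 1.1 + 6.8 + 11.6 = 40.8.
Posterior ∝ μ^6e^(−12μ) · μ^6e^(−40.8μ) = μ^12e^(−52.8μ), i.e. Gamma(13, 52.8).
Mode = (a−1)/b = 12/52.8 ≈ 0.227.

μ̂_MAP = 0.227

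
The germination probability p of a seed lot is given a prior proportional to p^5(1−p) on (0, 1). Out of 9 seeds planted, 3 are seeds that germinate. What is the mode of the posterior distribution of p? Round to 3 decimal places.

The prior density ∝ p^5(1−p)^1 is the kernel of Beta(6, 2).
Data: 3 successes in 9 trials. The binomial likelihood contributes p^3(1−p)^6, so the posterior is Beta(6+3, 2+6) = Beta(9, 8).
For Beta(a, b) with a, b > 1 the mode is (a−1)/(a+b−2) = 8/15 ≈ 0.533.

p̂_MAP = 0.533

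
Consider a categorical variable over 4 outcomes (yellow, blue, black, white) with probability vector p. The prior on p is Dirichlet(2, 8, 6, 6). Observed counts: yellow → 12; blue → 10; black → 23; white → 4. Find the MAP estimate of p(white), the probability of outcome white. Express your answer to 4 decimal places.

MAP estimate of p(white) = 0.1343

The posterior is Dirichlet(αᵢ + nᵢ) = Dirichlet(14, 18, 29, 10).
For a Dirichlet(a₁,…,a_K) with all aᵢ > 1, the mode has j-th component (aⱼ − 1)/(Σaᵢ − K).
Here Σaᵢ = 71 and K = 4, so p(white) = (10 − 1)/(71 − 4) = 9/67 ≈ 0.1343.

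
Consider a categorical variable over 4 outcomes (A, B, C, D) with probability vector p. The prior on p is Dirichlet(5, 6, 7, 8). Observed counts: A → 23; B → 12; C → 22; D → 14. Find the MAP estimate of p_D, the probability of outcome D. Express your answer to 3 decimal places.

MAP estimate of p_D = 0.226

The posterior is Dirichlet(αᵢ + nᵢ) = Dirichlet(28, 18, 29, 22).
For a Dirichlet(a₁,…,a_K) with all aᵢ > 1, the mode has j-th component (aⱼ − 1)/(Σaᵢ − K).
Here Σaᵢ = 97 and K = 4, so p_D = (22 − 1)/(97 − 4) = 21/93 ≈ 0.226.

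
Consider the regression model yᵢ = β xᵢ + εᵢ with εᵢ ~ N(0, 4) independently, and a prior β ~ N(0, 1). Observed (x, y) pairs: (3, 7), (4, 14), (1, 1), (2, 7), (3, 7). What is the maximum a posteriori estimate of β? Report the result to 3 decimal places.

β̂_MAP = 2.628

log p(β | y) = −Σ(yᵢ − βxᵢ)²/(2·4) − β²/(2·1) + const.
Setting the derivative to zero: Σxᵢ(yᵢ − βxᵢ)/4 − β/1 = 0, so β = Σxᵢyᵢ / (Σxᵢ² + σ²/τ²).
Σxᵢyᵢ = 3·7 + 4·14 + 1·1 + 2·7 + 3·7 = 113; Σxᵢ² = 39; σ²/τ² = 4.
β̂_MAP = 113 / (39 + 4) = 113/43 ≈ 2.628.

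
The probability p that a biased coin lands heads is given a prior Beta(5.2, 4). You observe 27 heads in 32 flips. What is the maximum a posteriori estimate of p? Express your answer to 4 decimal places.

p̂_MAP = 0.7959

Prior: Beta(5.2, 4).
Data: 27 successes in 32 trials. The binomial likelihood contributes p^27(1−p)^5, so the posterior is Beta(5.2+27, 4+5) = Beta(32.2, 9).
For Beta(a, b) with a, b > 1 the mode is (a−1)/(a+b−2) = 31.2/39.2 ≈ 0.7959.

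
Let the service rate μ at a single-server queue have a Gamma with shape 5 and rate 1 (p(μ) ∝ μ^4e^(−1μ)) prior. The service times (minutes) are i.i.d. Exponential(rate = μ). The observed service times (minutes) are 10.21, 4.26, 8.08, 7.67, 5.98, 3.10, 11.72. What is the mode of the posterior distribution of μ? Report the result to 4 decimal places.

μ̂_MAP = 0.2115

The Exponential(rate=μ) likelihood is ∝ μ^n e^(−μΣtᵢ). Here n = 7 and Σtᵢ = 10.21 + 4.26 + 8.08 + 7.67 + 5.98 + 3.10 + 11.72 = 51.02.
Posterior ∝ μ^4e^(−1μ) · μ^7e^(−51.02μ) = μ^11e^(−52.02μ), i.e. Gamma(12, 52.02).
Mode = (a−1)/b = 11/52.02 ≈ 0.2115.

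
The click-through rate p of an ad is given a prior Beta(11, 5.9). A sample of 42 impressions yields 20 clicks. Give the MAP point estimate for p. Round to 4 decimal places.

Prior: Beta(11, 5.9).
Data: 20 successes in 42 trials. The binomial likelihood contributes p^20(1−p)^22, so the posterior is Beta(11+20, 5.9+22) = Beta(31, 27.9).
For Beta(a, b) with a, b > 1 the mode is (a−1)/(a+b−2) = 30/56.9 ≈ 0.5272.

p̂_MAP = 0.5272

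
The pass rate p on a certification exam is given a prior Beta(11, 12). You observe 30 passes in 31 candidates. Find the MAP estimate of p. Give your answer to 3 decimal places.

p̂_MAP = 0.769

Prior: Beta(11, 12).
Data: 30 successes in 31 trials. The binomial likelihood contributes p^30(1−p)^1, so the posterior is Beta(11+30, 12+1) = Beta(41, 13).
For Beta(a, b) with a, b > 1 the mode is (a−1)/(a+b−2) = 40/52 ≈ 0.769.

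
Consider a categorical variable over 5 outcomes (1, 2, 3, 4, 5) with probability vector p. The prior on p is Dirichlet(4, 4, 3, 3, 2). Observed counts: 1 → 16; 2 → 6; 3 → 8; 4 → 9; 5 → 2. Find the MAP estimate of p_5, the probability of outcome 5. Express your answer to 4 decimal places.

MAP estimate: 0.0577

The posterior is Dirichlet(αᵢ + nᵢ) = Dirichlet(20, 10, 11, 12, 4).
For a Dirichlet(a₁,…,a_K) with all aᵢ > 1, the mode has j-th component (aⱼ − 1)/(Σaᵢ − K).
Here Σaᵢ = 57 and K = 5, so p_5 = (4 − 1)/(57 − 5) = 3/52 ≈ 0.0577.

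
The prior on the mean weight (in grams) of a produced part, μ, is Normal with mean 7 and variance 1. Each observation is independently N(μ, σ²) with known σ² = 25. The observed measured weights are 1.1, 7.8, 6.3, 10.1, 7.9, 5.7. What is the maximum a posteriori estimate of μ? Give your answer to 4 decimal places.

n = 6; x̄ = (1.1 + 7.8 + 6.3 + 10.1 + 7.9 + 5.7)/6 = 38.9/6 = 389/60 ≈ 6.4833.
For a Normal prior and Normal likelihood with known variance, the posterior is Normal; its mode equals its mean, the precision-weighted average.
Prior precision 1/σ₀² = 1/1 = 1; data precision n/σ² = 6/25 = 0.24.
μ̂ = (1·7 + 0.24·(389/60)) / (1 + 0.24) = 8.556/1.24 = 6.9000.

μ̂_MAP = 6.9000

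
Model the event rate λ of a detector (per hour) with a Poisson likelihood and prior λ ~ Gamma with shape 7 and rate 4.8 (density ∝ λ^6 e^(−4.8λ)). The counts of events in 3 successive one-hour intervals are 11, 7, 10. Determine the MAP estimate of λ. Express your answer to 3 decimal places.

λ̂_MAP = 4.359

Σxᵢ = 11+7+10 = 28, with n = 3.
Posterior ∝ λ^6e^(−4.8λ) · λ^28e^(−3λ) = λ^34e^(−7.8λ), i.e. Gamma(shape=35, rate=7.8).
The mode of a Gamma(a, b) with a ≥ 1 (shape–rate) is (a−1)/b = 34/7.8 ≈ 4.359.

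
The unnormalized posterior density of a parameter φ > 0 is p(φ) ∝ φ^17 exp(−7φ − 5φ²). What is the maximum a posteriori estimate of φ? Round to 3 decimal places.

φ̂_MAP = 1.000

ℓ'(φ) = 17/φ − 7 − 10φ. Setting this to zero and multiplying by φ: 10φ² + 7φ − 17 = 0.
φ = (−7 + √(7² + 4·10·17)) / (2·10) = (−7 + √729) / 20 = (−7 + 27)/20 = 1.
ℓ''(φ) = −17/φ² − 10 < 0, confirming a maximum.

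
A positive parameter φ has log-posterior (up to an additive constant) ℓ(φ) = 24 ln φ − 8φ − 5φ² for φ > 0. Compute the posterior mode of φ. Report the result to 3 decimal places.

φ̂_MAP = 1.200

ℓ'(φ) = 24/φ − 8 − 10φ. Setting this to zero and multiplying by φ: 10φ² + 8φ − 24 = 0.
φ = (−8 + √(8² + 4·10·24)) / (2·10) = (−8 + √1024) / 20 = (−8 + 32)/20 = 6/5.
ℓ''(φ) = −24/φ² − 10 < 0, confirming a maximum.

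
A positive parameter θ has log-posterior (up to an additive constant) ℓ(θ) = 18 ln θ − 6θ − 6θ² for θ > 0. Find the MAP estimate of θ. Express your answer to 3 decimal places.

ℓ'(θ) = 18/θ − 6 − 12θ. Setting this to zero and multiplying by θ: 12θ² + 6θ − 18 = 0.
θ = (−6 + √(6² + 4·12·18)) / (2·12) = (−6 + √900) / 24 = (−6 + 30)/24 = 1.
ℓ''(θ) = −18/θ² − 12 < 0, confirming a maximum.

θ̂_MAP = 1.000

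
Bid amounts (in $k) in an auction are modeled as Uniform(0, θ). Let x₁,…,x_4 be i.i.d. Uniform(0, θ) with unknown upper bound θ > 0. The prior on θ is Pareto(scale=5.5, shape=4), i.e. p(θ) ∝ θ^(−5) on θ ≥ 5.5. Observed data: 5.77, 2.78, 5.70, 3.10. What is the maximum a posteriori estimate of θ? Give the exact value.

θ̂_MAP = 5.77

The Uniform(0, θ) likelihood is θ^(−n) for θ ≥ max(xᵢ), zero otherwise. Here max(xᵢ) = 5.77.
Posterior ∝ θ^(−5) · θ^(−4) = θ^(−9) on θ ≥ max(5.5, 5.77) = 5.77.
This density is strictly decreasing in θ, so the posterior mode lies at the lower boundary of the support.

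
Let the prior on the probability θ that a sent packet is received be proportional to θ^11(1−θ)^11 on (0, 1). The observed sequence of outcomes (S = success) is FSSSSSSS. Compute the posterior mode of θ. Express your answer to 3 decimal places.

θ̂_MAP = 0.600

The prior density ∝ θ^11(1−θ)^11 is the kernel of Beta(12, 12).
Data: 7 successes in 8 trials (from the sequence). The binomial likelihood contributes θ^7(1−θ)^1, so the posterior is Beta(12+7, 12+1) = Beta(19, 13).
For Beta(a, b) with a, b > 1 the mode is (a−1)/(a+b−2) = 18/30 ≈ 0.600.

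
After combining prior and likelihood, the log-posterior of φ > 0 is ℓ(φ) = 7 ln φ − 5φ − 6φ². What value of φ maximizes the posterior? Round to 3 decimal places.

φ̂_MAP = 0.583

ℓ'(φ) = 7/φ − 5 − 12φ. Setting this to zero and multiplying by φ: 12φ² + 5φ − 7 = 0.
φ = (−5 + √(5² + 4·12·7)) / (2·12) = (−5 + √361) / 24 = (−5 + 19)/24 = 7/12.
ℓ''(φ) = −7/φ² − 12 < 0, confirming a maximum.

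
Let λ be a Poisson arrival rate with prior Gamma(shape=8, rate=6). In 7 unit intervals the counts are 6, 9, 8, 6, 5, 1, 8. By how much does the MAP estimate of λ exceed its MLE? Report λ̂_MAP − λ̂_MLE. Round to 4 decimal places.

Σxᵢ = 43. Posterior is Gamma(51, 13); MAP = (51−1)/13 = 50/13 ≈ 3.84615.
MLE = x̄ = 43/7 ≈ 6.14286.
Difference = 50/13 − 43/7 = -209/91 ≈ -2.2967.

MAP − MLE = -2.2967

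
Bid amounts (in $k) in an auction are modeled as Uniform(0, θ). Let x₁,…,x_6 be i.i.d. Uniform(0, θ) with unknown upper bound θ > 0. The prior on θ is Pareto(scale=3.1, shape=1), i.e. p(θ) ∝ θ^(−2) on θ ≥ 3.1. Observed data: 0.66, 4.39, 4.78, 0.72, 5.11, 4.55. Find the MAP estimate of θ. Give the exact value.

The Uniform(0, θ) likelihood is θ^(−n) for θ ≥ max(xᵢ), zero otherwise. Here max(xᵢ) = 5.11.
Posterior ∝ θ^(−2) · θ^(−6) = θ^(−8) on θ ≥ max(3.1, 5.11) = 5.11.
This density is strictly decreasing in θ, so the posterior mode lies at the lower boundary of the support.

θ̂_MAP = 5.11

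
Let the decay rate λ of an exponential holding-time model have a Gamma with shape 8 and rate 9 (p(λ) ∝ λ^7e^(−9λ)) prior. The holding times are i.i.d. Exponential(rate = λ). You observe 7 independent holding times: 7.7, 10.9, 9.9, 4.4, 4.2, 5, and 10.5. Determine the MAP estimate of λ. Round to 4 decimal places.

The Exponential(rate=λ) likelihood is ∝ λ^n e^(−λΣtᵢ). Here n = 7 and Σtᵢ = 7.7 + 10.9 + 9.9 + 4.4 + 4.2 + 5 + 10.5 = 52.6.
Posterior ∝ λ^7e^(−9λ) · λ^7e^(−52.6λ) = λ^14e^(−61.6λ), i.e. Gamma(15, 61.6).
Mode = (a−1)/b = 14/61.6 ≈ 0.2273.

λ̂_MAP = 0.2273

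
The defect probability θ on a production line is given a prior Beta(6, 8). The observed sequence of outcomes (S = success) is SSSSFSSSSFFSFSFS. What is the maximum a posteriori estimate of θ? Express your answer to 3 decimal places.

Prior: Beta(6, 8).
Data: 11 successes in 16 trials (from the sequence). The binomial likelihood contributes θ^11(1−θ)^5, so the posterior is Beta(6+11, 8+5) = Beta(17, 13).
For Beta(a, b) with a, b > 1 the mode is (a−1)/(a+b−2) = 16/28 ≈ 0.571.

θ̂_MAP = 0.571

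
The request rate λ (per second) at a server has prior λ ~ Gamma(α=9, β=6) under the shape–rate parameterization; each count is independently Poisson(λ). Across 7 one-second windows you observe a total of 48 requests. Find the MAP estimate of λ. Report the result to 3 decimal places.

λ̂_MAP = 4.308

Σxᵢ = 48, n = 7.
Posterior ∝ λ^8e^(−6λ) · λ^48e^(−7λ) = λ^56e^(−13λ), i.e. Gamma(shape=57, rate=13).
The mode of a Gamma(a, b) with a ≥ 1 (shape–rate) is (a−1)/b = 56/13 ≈ 4.308.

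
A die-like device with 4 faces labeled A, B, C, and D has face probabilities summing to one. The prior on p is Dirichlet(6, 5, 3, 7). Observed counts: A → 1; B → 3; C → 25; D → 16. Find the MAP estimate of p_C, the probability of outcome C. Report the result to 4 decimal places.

The posterior is Dirichlet(αᵢ + nᵢ) = Dirichlet(7, 8, 28, 23).
For a Dirichlet(a₁,…,a_K) with all aᵢ > 1, the mode has j-th component (aⱼ − 1)/(Σaᵢ − K).
Here Σaᵢ = 66 and K = 4, so p_C = (28 − 1)/(66 − 4) = 27/62 ≈ 0.4355.

MAP estimate of p_C = 0.4355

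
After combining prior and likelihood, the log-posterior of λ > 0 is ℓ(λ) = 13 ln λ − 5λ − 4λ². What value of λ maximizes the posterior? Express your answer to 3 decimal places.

ℓ'(λ) = 13/λ − 5 − 8λ. Setting this to zero and multiplying by λ: 8λ² + 5λ − 13 = 0.
λ = (−5 + √(5² + 4·8·13)) / (2·8) = (−5 + √441) / 16 = (−5 + 21)/16 = 1.
ℓ''(λ) = −13/λ² − 8 < 0, confirming a maximum.

λ̂_MAP = 1.000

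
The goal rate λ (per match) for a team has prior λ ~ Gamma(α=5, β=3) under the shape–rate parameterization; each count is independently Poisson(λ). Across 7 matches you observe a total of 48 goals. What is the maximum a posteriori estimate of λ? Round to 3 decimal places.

Σxᵢ = 48, n = 7.
Posterior ∝ λ^4e^(−3λ) · λ^48e^(−7λ) = λ^52e^(−10λ), i.e. Gamma(shape=53, rate=10).
The mode of a Gamma(a, b) with a ≥ 1 (shape–rate) is (a−1)/b = 52/10 ≈ 5.200.

λ̂_MAP = 5.200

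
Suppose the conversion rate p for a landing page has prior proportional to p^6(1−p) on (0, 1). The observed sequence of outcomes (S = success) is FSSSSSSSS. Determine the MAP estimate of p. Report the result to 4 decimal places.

The prior density ∝ p^6(1−p)^1 is the kernel of Beta(7, 2).
Data: 8 successes in 9 trials (from the sequence). The binomial likelihood contributes p^8(1−p)^1, so the posterior is Beta(7+8, 2+1) = Beta(15, 3).
For Beta(a, b) with a, b > 1 the mode is (a−1)/(a+b−2) = 14/16 ≈ 0.8750.

p̂_MAP = 0.8750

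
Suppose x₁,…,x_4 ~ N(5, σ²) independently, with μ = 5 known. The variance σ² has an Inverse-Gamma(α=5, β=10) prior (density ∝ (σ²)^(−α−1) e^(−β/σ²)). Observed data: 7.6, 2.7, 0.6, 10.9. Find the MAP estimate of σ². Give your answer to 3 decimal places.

Sum of squared deviations about the known mean: SS = (7.6−5)² + (2.7−5)² + (0.6−5)² + (10.9−5)² = 66.22.
The Normal likelihood contributes (σ²)^(−n/2) exp(−SS/(2σ²)), so the posterior is Inverse-Gamma(α + n/2, β + SS/2) = Inverse-Gamma(7, 43.11).
The mode of Inverse-Gamma(a, b) is b/(a+1) = 43.11/8 ≈ 5.389.

σ̂²_MAP = 5.389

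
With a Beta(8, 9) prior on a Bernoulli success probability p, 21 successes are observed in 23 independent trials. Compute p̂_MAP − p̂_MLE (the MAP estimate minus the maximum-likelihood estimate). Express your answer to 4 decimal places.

Posterior is Beta(29, 11); MAP = (29−1)/(40−2) = 28/38 ≈ 0.73684.
MLE ignores the prior: p̂_MLE = k/n = 21/23 ≈ 0.91304.
Difference = 28/38 − 21/23 = -77/437 ≈ -0.1762.

MAP − MLE = -0.1762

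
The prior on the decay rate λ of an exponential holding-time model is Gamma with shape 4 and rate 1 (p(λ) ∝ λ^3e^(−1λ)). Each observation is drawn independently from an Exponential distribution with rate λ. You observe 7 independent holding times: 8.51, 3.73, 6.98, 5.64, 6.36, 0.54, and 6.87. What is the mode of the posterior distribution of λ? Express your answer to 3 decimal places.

The Exponential(rate=λ) likelihood is ∝ λ^n e^(−λΣtᵢ). Here n = 7 and Σtᵢ = 8.51 + 3.73 + 6.98 + 5.64 + 6.36 + 0.54 + 6.87 = 38.63.
Posterior ∝ λ^3e^(−1λ) · λ^7e^(−38.63λ) = λ^10e^(−39.63λ), i.e. Gamma(11, 39.63).
Mode = (a−1)/b = 10/39.63 ≈ 0.252.

λ̂_MAP = 0.252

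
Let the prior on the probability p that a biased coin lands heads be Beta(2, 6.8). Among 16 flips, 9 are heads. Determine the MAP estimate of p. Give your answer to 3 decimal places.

p̂_MAP = 0.439

Prior: Beta(2, 6.8).
Data: 9 successes in 16 trials. The binomial likelihood contributes p^9(1−p)^7, so the posterior is Beta(2+9, 6.8+7) = Beta(11, 13.8).
For Beta(a, b) with a, b > 1 the mode is (a−1)/(a+b−2) = 10/22.8 ≈ 0.439.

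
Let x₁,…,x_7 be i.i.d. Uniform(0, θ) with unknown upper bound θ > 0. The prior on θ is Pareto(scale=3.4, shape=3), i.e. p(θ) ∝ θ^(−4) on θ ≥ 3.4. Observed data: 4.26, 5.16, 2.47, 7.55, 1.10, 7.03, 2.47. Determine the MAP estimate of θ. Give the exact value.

The Uniform(0, θ) likelihood is θ^(−n) for θ ≥ max(xᵢ), zero otherwise. Here max(xᵢ) = 7.55.
Posterior ∝ θ^(−4) · θ^(−7) = θ^(−11) on θ ≥ max(3.4, 7.55) = 7.55.
This density is strictly decreasing in θ, so the posterior mode lies at the lower boundary of the support.

θ̂_MAP = 7.55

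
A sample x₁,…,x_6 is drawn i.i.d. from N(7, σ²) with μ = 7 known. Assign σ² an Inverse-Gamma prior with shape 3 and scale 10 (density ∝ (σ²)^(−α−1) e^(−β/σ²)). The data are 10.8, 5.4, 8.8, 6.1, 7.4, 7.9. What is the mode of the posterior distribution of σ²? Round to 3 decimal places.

σ̂²_MAP = 3.001

Sum of squared deviations about the known mean: SS = (10.8−7)² + (5.4−7)² + (8.8−7)² + (6.1−7)² + (7.4−7)² + (7.9−7)² = 22.02.
The Normal likelihood contributes (σ²)^(−n/2) exp(−SS/(2σ²)), so the posterior is Inverse-Gamma(α + n/2, β + SS/2) = Inverse-Gamma(6, 21.01).
The mode of Inverse-Gamma(a, b) is b/(a+1) = 21.01/7 ≈ 3.001.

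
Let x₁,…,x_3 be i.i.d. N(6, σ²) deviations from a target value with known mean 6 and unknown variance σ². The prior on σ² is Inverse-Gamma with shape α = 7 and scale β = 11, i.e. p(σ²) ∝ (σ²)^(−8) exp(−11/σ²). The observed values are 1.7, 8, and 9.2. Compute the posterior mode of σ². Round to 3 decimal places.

Sum of squared deviations about the known mean: SS = (1.7−6)² + (8−6)² + (9.2−6)² = 32.73.
The Normal likelihood contributes (σ²)^(−n/2) exp(−SS/(2σ²)), so the posterior is Inverse-Gamma(α + n/2, β + SS/2) = Inverse-Gamma(8.5, 27.365).
The mode of Inverse-Gamma(a, b) is b/(a+1) = 27.365/9.5 ≈ 2.881.

σ̂²_MAP = 2.881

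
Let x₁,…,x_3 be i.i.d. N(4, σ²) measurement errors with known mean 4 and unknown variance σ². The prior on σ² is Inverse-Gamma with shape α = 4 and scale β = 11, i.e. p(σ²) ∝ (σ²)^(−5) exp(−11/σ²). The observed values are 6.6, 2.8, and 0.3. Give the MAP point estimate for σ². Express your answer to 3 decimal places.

Sum of squared deviations about the known mean: SS = (6.6−4)² + (2.8−4)² + (0.3−4)² = 21.89.
The Normal likelihood contributes (σ²)^(−n/2) exp(−SS/(2σ²)), so the posterior is Inverse-Gamma(α + n/2, β + SS/2) = Inverse-Gamma(5.5, 21.945).
The mode of Inverse-Gamma(a, b) is b/(a+1) = 21.945/6.5 ≈ 3.376.

σ̂²_MAP = 3.376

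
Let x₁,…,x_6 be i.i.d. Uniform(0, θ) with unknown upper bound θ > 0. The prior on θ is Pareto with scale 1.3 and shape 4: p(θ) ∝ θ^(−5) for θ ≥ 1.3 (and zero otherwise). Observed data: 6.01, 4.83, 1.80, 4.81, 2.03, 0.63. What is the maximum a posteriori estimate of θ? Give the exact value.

The Uniform(0, θ) likelihood is θ^(−n) for θ ≥ max(xᵢ), zero otherwise. Here max(xᵢ) = 6.01.
Posterior ∝ θ^(−5) · θ^(−6) = θ^(−11) on θ ≥ max(1.3, 6.01) = 6.01.
This density is strictly decreasing in θ, so the posterior mode lies at the lower boundary of the support.

θ̂_MAP = 6.01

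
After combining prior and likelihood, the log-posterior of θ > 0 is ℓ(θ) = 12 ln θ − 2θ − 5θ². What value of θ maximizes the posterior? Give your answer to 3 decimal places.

ℓ'(θ) = 12/θ − 2 − 10θ. Setting this to zero and multiplying by θ: 10θ² + 2θ − 12 = 0.
θ = (−2 + √(2² + 4·10·12)) / (2·10) = (−2 + √484) / 20 = (−2 + 22)/20 = 1.
ℓ''(θ) = −12/θ² − 10 < 0, confirming a maximum.

θ̂_MAP = 1.000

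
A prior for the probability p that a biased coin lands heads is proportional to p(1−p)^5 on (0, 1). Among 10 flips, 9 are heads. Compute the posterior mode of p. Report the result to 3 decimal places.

p̂_MAP = 0.625

The prior density ∝ p(1−p)^5 is the kernel of Beta(2, 6).
Data: 9 successes in 10 trials. The binomial likelihood contributes p^9(1−p)^1, so the posterior is Beta(2+9, 6+1) = Beta(11, 7).
For Beta(a, b) with a, b > 1 the mode is (a−1)/(a+b−2) = 10/16 ≈ 0.625.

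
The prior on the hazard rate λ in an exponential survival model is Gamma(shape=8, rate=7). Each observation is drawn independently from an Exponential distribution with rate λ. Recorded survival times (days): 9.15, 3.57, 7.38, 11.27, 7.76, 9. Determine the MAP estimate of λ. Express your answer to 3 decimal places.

The Exponential(rate=λ) likelihood is ∝ λ^n e^(−λΣtᵢ). Here n = 6 and Σtᵢ = 9.15 + 3.57 + 7.38 + 11.27 + 7.76 + 9 = 48.13.
Posterior ∝ λ^7e^(−7λ) · λ^6e^(−48.13λ) = λ^13e^(−55.13λ), i.e. Gamma(14, 55.13).
Mode = (a−1)/b = 13/55.13 ≈ 0.236.

λ̂_MAP = 0.236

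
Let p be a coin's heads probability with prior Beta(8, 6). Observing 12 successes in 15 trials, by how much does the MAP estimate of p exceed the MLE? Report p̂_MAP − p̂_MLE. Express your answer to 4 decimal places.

Posterior is Beta(20, 9); MAP = (20−1)/(29−2) = 19/27 ≈ 0.70370.
MLE ignores the prior: p̂_MLE = k/n = 12/15 ≈ 0.80000.
Difference = 19/27 − 12/15 = -13/135 ≈ -0.0963.

MAP − MLE = -0.0963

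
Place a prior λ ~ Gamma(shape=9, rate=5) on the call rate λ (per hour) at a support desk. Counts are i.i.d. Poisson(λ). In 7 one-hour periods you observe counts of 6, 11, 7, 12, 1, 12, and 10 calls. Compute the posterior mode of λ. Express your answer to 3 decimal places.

λ̂_MAP = 5.583

Σxᵢ = 6+11+7+12+1+12+10 = 59, with n = 7.
Posterior ∝ λ^8e^(−5λ) · λ^59e^(−7λ) = λ^67e^(−12λ), i.e. Gamma(shape=68, rate=12).
The mode of a Gamma(a, b) with a ≥ 1 (shape–rate) is (a−1)/b = 67/12 ≈ 5.583.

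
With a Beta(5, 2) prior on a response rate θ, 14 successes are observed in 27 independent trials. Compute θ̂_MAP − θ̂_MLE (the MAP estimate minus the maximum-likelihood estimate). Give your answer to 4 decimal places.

Posterior is Beta(19, 15); MAP = (19−1)/(34−2) = 18/32 ≈ 0.56250.
MLE ignores the prior: θ̂_MLE = k/n = 14/27 ≈ 0.51852.
Difference = 18/32 − 14/27 = 19/432 ≈ 0.0440.

MAP − MLE = 0.0440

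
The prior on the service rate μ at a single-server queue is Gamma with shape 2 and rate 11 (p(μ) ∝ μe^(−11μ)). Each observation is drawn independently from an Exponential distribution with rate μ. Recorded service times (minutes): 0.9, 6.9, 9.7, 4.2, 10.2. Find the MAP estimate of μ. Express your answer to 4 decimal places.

μ̂_MAP = 0.1399

The Exponential(rate=μ) likelihood is ∝ μ^n e^(−μΣtᵢ). Here n = 5 and Σtᵢ = 0.9 + 6.9 + 9.7 + 4.2 + 10.2 = 31.9.
Posterior ∝ μe^(−11μ) · μ^5e^(−31.9μ) = μ^6e^(−42.9μ), i.e. Gamma(7, 42.9).
Mode = (a−1)/b = 6/42.9 ≈ 0.1399.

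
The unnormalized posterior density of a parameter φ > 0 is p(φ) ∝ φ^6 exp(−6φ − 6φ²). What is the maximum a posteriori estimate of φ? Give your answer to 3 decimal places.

ℓ'(φ) = 6/φ − 6 − 12φ. Setting this to zero and multiplying by φ: 12φ² + 6φ − 6 = 0.
φ = (−6 + √(6² + 4·12·6)) / (2·12) = (−6 + √324) / 24 = (−6 + 18)/24 = 1/2.
ℓ''(φ) = −6/φ² − 12 < 0, confirming a maximum.

φ̂_MAP = 0.500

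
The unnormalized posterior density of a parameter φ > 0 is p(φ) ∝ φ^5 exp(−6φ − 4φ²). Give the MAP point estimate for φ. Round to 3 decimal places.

ℓ'(φ) = 5/φ − 6 − 8φ. Setting this to zero and multiplying by φ: 8φ² + 6φ − 5 = 0.
φ = (−6 + √(6² + 4·8·5)) / (2·8) = (−6 + √196) / 16 = (−6 + 14)/16 = 1/2.
ℓ''(φ) = −5/φ² − 8 < 0, confirming a maximum.

φ̂_MAP = 0.500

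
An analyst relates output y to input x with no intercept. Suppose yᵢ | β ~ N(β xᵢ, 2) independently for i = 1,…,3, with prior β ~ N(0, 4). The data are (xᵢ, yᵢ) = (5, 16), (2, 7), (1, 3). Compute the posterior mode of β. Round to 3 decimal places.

log p(β | y) = −Σ(yᵢ − βxᵢ)²/(2·2) − β²/(2·4) + const.
Setting the derivative to zero: Σxᵢ(yᵢ − βxᵢ)/2 − β/4 = 0, so β = Σxᵢyᵢ / (Σxᵢ² + σ²/τ²).
Σxᵢyᵢ = 5·16 + 2·7 + 1·3 = 97; Σxᵢ² = 30; σ²/τ² = 0.5.
β̂_MAP = 97 / (30 + 0.5) = 97/30.5 ≈ 3.180.

β̂_MAP = 3.180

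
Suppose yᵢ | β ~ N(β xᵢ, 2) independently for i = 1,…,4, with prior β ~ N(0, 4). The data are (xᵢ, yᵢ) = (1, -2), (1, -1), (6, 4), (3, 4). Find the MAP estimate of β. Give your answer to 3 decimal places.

β̂_MAP = 0.695

log p(β | y) = −Σ(yᵢ − βxᵢ)²/(2·2) − β²/(2·4) + const.
Setting the derivative to zero: Σxᵢ(yᵢ − βxᵢ)/2 − β/4 = 0, so β = Σxᵢyᵢ / (Σxᵢ² + σ²/τ²).
Σxᵢyᵢ = 1·(-2) + 1·(-1) + 6·4 + 3·4 = 33; Σxᵢ² = 47; σ²/τ² = 0.5.
β̂_MAP = 33 / (47 + 0.5) = 33/47.5 ≈ 0.695.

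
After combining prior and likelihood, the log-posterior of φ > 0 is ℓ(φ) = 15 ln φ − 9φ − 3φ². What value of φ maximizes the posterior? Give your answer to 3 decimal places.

ℓ'(φ) = 15/φ − 9 − 6φ. Setting this to zero and multiplying by φ: 6φ² + 9φ − 15 = 0.
φ = (−9 + √(9² + 4·6·15)) / (2·6) = (−9 + √441) / 12 = (−9 + 21)/12 = 1.
ℓ''(φ) = −15/φ² − 6 < 0, confirming a maximum.

φ̂_MAP = 1.000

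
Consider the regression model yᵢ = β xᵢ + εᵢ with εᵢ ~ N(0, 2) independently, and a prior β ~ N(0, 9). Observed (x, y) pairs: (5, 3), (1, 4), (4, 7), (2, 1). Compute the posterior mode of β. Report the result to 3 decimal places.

log p(β | y) = −Σ(yᵢ − βxᵢ)²/(2·2) − β²/(2·9) + const.
Setting the derivative to zero: Σxᵢ(yᵢ − βxᵢ)/2 − β/9 = 0, so β = Σxᵢyᵢ / (Σxᵢ² + σ²/τ²).
Σxᵢyᵢ = 5·3 + 1·4 + 4·7 + 2·1 = 49; Σxᵢ² = 46; σ²/τ² = 2/9.
β̂_MAP = 49 / (46 + 2/9) = 49/(416/9) = 441/416 ≈ 1.060.

β̂_MAP = 1.060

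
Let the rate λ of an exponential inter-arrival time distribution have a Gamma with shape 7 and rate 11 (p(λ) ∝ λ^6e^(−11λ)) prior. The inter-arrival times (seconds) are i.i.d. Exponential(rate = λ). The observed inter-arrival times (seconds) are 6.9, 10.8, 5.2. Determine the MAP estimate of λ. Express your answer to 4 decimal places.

The Exponential(rate=λ) likelihood is ∝ λ^n e^(−λΣtᵢ). Here n = 3 and Σtᵢ = 6.9 + 10.8 + 5.2 = 22.9.
Posterior ∝ λ^6e^(−11λ) · λ^3e^(−22.9λ) = λ^9e^(−33.9λ), i.e. Gamma(10, 33.9).
Mode = (a−1)/b = 9/33.9 ≈ 0.2655.

λ̂_MAP = 0.2655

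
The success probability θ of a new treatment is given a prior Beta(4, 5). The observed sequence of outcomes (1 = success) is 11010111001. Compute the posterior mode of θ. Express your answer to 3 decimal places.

Prior: Beta(4, 5).
Data: 7 successes in 11 trials (from the sequence). The binomial likelihood contributes θ^7(1−θ)^4, so the posterior is Beta(4+7, 5+4) = Beta(11, 9).
For Beta(a, b) with a, b > 1 the mode is (a−1)/(a+b−2) = 10/18 ≈ 0.556.

θ̂_MAP = 0.556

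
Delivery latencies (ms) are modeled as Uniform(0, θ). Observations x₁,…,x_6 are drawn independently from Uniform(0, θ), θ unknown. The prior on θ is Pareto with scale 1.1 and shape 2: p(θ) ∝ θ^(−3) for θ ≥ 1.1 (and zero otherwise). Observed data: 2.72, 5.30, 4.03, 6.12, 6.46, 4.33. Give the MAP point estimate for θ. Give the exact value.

θ̂_MAP = 6.46

The Uniform(0, θ) likelihood is θ^(−n) for θ ≥ max(xᵢ), zero otherwise. Here max(xᵢ) = 6.46.
Posterior ∝ θ^(−3) · θ^(−6) = θ^(−9) on θ ≥ max(1.1, 6.46) = 6.46.
This density is strictly decreasing in θ, so the posterior mode lies at the lower boundary of the support.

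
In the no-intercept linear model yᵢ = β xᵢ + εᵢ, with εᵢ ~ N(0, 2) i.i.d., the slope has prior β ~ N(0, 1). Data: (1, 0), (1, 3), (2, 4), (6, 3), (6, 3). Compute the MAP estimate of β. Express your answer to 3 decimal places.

β̂_MAP = 0.588

log p(β | y) = −Σ(yᵢ − βxᵢ)²/(2·2) − β²/(2·1) + const.
Setting the derivative to zero: Σxᵢ(yᵢ − βxᵢ)/2 − β/1 = 0, so β = Σxᵢyᵢ / (Σxᵢ² + σ²/τ²).
Σxᵢyᵢ = 1·0 + 1·3 + 2·4 + 6·3 + 6·3 = 47; Σxᵢ² = 78; σ²/τ² = 2.
β̂_MAP = 47 / (78 + 2) = 47/80 ≈ 0.588.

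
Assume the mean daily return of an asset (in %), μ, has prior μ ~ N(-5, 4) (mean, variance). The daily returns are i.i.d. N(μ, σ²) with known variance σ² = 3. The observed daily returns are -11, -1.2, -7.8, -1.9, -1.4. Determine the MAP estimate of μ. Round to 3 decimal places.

μ̂_MAP = -4.704

n = 5; x̄ = ((-11) + (-1.2) + (-7.8) + (-1.9) + (-1.4))/5 = -23.3/5 = -4.66.
For a Normal prior and Normal likelihood with known variance, the posterior is Normal; its mode equals its mean, the precision-weighted average.
Prior precision 1/σ₀² = 1/4 = 0.25; data precision n/σ² = 5/3.
μ̂ = (0.25·(-5) + (5/3)·(-4.66)) / (0.25 + 5/3) = (-541/60)/(23/12) = -541/115 ≈ -4.704.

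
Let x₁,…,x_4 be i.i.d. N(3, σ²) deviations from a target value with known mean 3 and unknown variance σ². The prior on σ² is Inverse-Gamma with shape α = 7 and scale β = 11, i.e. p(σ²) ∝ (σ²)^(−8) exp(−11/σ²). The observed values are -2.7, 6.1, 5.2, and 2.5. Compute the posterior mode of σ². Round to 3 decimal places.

σ̂²_MAP = 3.460

Sum of squared deviations about the known mean: SS = (-2.7−3)² + (6.1−3)² + (5.2−3)² + (2.5−3)² = 47.19.
The Normal likelihood contributes (σ²)^(−n/2) exp(−SS/(2σ²)), so the posterior is Inverse-Gamma(α + n/2, β + SS/2) = Inverse-Gamma(9, 34.595).
The mode of Inverse-Gamma(a, b) is b/(a+1) = 34.595/10 ≈ 3.460.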